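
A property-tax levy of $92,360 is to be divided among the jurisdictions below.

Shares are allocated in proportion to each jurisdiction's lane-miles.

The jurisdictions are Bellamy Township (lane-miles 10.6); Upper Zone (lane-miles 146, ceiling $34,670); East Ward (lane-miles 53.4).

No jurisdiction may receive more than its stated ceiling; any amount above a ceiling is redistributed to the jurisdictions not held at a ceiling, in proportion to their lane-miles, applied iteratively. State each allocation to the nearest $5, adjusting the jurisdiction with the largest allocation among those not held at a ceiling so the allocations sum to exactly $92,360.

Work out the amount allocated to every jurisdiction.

Lane-miles total: 210.
Proportional shares (ignoring caps): Bellamy Township 4,661.98; Upper Zone 64,212.19; East Ward 23,485.83.
Cap binds for Upper Zone ($34,670); residual $57,690 reallocated over remaining lane-miles 64.
Shares after redistribution: Bellamy Township 9,554.91 → $9,555; East Ward 48,135.09 → $48,135.

Bellamy Township: $9,555; Upper Zone: $34,670; East Ward: $48,135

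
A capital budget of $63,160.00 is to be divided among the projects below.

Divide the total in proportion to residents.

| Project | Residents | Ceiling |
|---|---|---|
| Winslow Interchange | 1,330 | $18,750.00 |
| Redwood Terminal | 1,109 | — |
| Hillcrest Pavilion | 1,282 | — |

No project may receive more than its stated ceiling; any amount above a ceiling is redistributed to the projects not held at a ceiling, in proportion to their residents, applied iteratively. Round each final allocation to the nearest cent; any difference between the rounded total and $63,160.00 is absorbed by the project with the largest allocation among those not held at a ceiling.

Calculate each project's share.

Combined residents = 3,721.
Pro-rata shares before constraints: Winslow Interchange 22,575.3292; Redwood Terminal 18,824.0903; Hillcrest Pavilion 21,760.5805.
Held at cap: Winslow Interchange ($18,750.00); residual $44,410.00 reallocated over remaining residents 2,391.
Remaining shares: Redwood Terminal 20,598.3647 → $20,598.36; Hillcrest Pavilion 23,811.6353 → $23,811.64.

Winslow Interchange: $18,750.00 | Redwood Terminal: $20,598.36 | Hillcrest Pavilion: $23,811.64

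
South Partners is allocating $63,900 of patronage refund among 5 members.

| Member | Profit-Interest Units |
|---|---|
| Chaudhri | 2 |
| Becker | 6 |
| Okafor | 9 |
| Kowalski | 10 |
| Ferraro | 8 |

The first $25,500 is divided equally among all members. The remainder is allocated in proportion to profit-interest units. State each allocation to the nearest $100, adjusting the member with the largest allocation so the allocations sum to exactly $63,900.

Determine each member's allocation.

Chaudhri: $7,300; Becker: $11,700; Okafor: $15,000; Kowalski: $16,000; Ferraro: $13,900

$25,500 shared equally gives $5,100 per member.
Remainder $38,400 by profit-interest units (total 35): Chaudhri 2,194.29 → $2,200; Becker 6,582.86 → $6,600; Okafor 9,874.29 → $9,900; Kowalski 10,971.43 → $11,000; Ferraro 8,777.14 → $8,800.
Rounding difference −$100 on remainder applied to Kowalski.
Totals: Chaudhri $5,100 + $2,200 = $7,300; Becker $5,100 + $6,600 = $11,700; Okafor $5,100 + $9,900 = $15,000; Kowalski $5,100 + $10,900 = $16,000; Ferraro $5,100 + $8,800 = $13,900.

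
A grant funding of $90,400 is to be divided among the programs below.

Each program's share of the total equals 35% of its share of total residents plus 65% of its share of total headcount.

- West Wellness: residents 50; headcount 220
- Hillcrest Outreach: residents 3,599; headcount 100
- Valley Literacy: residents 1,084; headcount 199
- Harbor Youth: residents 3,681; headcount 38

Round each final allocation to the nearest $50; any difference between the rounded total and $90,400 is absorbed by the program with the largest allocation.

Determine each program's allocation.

West Wellness: $23,400 | Hillcrest Outreach: $24,100 | Valley Literacy: $25,050 | Harbor Youth: $17,850

Totals — residents 8,414, headcount 557.
Blended shares (35% residents + 65% headcount): West Wellness 0.2588; Hillcrest Outreach 0.2664; Valley Literacy 0.2773; Harbor Youth 0.1975.
Proportional shares: West Wellness 23,396.64; Hillcrest Outreach 24,083.05; Valley Literacy 25,069.52; Harbor Youth 17,850.79.
At nearest $50: West Wellness $23,400; Hillcrest Outreach $24,100; Valley Literacy $25,050; Harbor Youth $17,850. Sum = $90,400.
No rounding difference to absorb.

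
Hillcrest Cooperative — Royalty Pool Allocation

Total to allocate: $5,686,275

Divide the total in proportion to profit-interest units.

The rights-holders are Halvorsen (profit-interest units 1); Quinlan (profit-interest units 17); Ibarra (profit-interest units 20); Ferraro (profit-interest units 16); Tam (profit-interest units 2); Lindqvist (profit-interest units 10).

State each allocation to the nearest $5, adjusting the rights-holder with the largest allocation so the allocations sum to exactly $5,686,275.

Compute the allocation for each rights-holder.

Combined profit-interest units = 66.
Proportional shares: Halvorsen 1/66 × $5,686,275 = 86,155.68; Quinlan 17/66 × $5,686,275 = 1,464,646.59; Ibarra 20/66 × $5,686,275 = 1,723,113.64; Ferraro 16/66 × $5,686,275 = 1,378,490.91; Tam 2/66 × $5,686,275 = 172,311.36; Lindqvist 10/66 × $5,686,275 = 861,556.82.
Rounded to nearest $5: Halvorsen $86,155; Quinlan $1,464,645; Ibarra $1,723,115; Ferraro $1,378,490; Tam $172,310; Lindqvist $861,555. Sum = $5,686,270.
Difference $5,686,275 − $5,686,270 = +$5 applied to largest allocation (Ibarra): Ibarra becomes $1,723,120.

Halvorsen: $86,155 | Quinlan: $1,464,645 | Ibarra: $1,723,120 | Ferraro: $1,378,490 | Tam: $172,310 | Lindqvist: $861,555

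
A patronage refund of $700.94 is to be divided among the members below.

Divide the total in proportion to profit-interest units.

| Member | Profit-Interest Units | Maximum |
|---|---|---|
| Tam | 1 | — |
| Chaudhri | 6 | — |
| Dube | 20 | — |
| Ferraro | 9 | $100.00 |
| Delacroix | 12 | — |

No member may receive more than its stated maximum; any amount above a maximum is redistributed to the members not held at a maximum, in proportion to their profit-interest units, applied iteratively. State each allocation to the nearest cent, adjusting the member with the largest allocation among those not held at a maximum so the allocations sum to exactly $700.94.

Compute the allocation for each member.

Tam: $15.41; Chaudhri: $92.45; Dube: $308.18; Ferraro: $100.00; Delacroix: $184.90

Total profit-interest units = 48.
Proportional shares (ignoring caps): Tam 14.6029; Chaudhri 87.6175; Dube 292.0583; Ferraro 131.4263; Delacroix 175.2350.
Capped: Ferraro ($100.00); balance $600.94 reallocated over remaining profit-interest units 39.
Remaining shares: Tam 15.4087 → $15.41; Chaudhri 92.4523 → $92.45; Dube 308.1744 → $308.17; Delacroix 184.9046 → $184.90.
Rounding difference +$0.01 applied to Dube → $308.18.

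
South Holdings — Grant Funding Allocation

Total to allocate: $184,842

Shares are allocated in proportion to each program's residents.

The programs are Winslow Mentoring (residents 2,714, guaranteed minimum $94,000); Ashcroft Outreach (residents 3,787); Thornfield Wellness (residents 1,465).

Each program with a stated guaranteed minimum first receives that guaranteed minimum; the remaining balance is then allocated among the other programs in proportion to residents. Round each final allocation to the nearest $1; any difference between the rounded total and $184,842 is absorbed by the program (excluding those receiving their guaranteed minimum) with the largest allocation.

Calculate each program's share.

Guaranteed amounts: Winslow Mentoring $94,000. Residual $90,842.
Residual split over remaining residents 5,252: Ashcroft Outreach 65,502.41 → $65,502; Thornfield Wellness 25,339.59 → $25,340.

Winslow Mentoring: $94,000; Ashcroft Outreach: $65,502; Thornfield Wellness: $25,340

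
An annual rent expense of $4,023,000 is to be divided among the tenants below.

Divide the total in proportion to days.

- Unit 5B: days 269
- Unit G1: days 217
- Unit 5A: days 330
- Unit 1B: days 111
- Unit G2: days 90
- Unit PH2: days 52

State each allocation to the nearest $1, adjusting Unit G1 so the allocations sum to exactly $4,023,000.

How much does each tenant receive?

Sum of days: 1,069.
Pro-rata amounts: Unit 5B 269/1,069 × $4,023,000 = 1,012,335.83; Unit G1 217/1,069 × $4,023,000 = 816,642.66; Unit 5A 330/1,069 × $4,023,000 = 1,241,898.97; Unit 1B 111/1,069 × $4,023,000 = 417,729.65; Unit G2 90/1,069 × $4,023,000 = 338,699.72; Unit PH2 52/1,069 × $4,023,000 = 195,693.17.
After rounding ($1): Unit 5B $1,012,336; Unit G1 $816,643; Unit 5A $1,241,899; Unit 1B $417,730; Unit G2 $338,700; Unit PH2 $195,693. Sum = $4,023,001.
Difference $4,023,000 − $4,023,001 = −$1 applied to Unit G1: Unit G1 becomes $816,642.

Unit 5B: $1,012,336; Unit G1: $816,642; Unit 5A: $1,241,899; Unit 1B: $417,730; Unit G2: $338,700; Unit PH2: $195,693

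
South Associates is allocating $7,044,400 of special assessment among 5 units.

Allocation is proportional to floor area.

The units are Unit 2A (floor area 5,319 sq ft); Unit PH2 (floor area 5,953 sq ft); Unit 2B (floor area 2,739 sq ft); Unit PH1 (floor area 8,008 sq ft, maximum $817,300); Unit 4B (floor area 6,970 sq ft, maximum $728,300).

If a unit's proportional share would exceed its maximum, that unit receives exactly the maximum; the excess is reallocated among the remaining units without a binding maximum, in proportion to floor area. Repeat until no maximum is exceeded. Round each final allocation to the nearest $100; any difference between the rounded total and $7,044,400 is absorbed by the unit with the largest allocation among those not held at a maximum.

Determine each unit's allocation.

Unit 2A: $2,087,500; Unit PH2: $2,336,300; Unit 2B: $1,075,000; Unit PH1: $817,300; Unit 4B: $728,300

Floor area total: 28,989.
Pro-rata shares before constraints: Unit 2A 1,292,530.39; Unit PH2 1,446,593.99; Unit 2B 665,583.90; Unit PH1 1,945,964.17; Unit 4B 1,693,727.55.
Held at cap: Unit PH1 ($817,300), Unit 4B ($728,300); balance $5,498,800 reallocated over remaining floor area 14,011.
Shares after redistribution: Unit 2A 2,087,511.04 → $2,087,500; Unit PH2 2,336,332.62 → $2,336,300; Unit 2B 1,074,956.33 → $1,075,000.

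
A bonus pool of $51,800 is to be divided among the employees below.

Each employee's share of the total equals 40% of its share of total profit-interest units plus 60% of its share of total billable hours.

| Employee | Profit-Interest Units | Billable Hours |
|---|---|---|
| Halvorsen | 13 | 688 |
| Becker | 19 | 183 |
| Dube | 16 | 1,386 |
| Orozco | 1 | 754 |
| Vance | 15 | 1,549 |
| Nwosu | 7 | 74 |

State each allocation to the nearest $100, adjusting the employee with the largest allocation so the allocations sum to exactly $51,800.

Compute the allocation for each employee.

Profit-interest units total 71; billable hours total 4,634.
Blended shares (40% profit-interest units + 60% billable hours): Halvorsen 0.1623; Becker 0.1307; Dube 0.2696; Orozco 0.1033; Vance 0.2851; Nwosu 0.0490.
Raw shares: Halvorsen 8,408.18; Becker 6,772.16; Dube 13,965.13; Orozco 5,348.87; Vance 14,766.53; Nwosu 2,539.13.
Rounded to nearest $100: Halvorsen $8,400; Becker $6,800; Dube $14,000; Orozco $5,300; Vance $14,800; Nwosu $2,500. Sum = $51,800.
No rounding difference to absorb.

Halvorsen: $8,400; Becker: $6,800; Dube: $14,000; Orozco: $5,300; Vance: $14,800; Nwosu: $2,500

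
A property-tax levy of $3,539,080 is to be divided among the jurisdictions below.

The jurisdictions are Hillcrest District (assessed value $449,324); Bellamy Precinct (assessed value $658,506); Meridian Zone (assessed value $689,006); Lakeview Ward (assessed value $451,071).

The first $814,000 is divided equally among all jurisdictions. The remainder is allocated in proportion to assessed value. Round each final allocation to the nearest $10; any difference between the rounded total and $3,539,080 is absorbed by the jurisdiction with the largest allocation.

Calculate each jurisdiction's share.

Hillcrest District: $748,200; Bellamy Precinct: $1,001,790; Meridian Zone: $1,038,770; Lakeview Ward: $750,320

First tranche $814,000 split equally: $203,500 each.
Remainder $2,725,080 by assessed value (total 2,247,907): Hillcrest District 544,703.96 → $544,700; Bellamy Precinct 798,289.93 → $798,290; Meridian Zone 835,264.30 → $835,260; Lakeview Ward 546,821.80 → $546,820.
Rounding difference +$10 on remainder applied to Meridian Zone.
Totals: Hillcrest District $203,500 + $544,700 = $748,200; Bellamy Precinct $203,500 + $798,290 = $1,001,790; Meridian Zone $203,500 + $835,270 = $1,038,770; Lakeview Ward $203,500 + $546,820 = $750,320.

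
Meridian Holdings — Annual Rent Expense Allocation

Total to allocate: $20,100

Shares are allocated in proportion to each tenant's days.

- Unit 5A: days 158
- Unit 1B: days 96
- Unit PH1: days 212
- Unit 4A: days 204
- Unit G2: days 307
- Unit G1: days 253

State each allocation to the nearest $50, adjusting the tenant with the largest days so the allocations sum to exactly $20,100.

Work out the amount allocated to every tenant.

Days total: 158 + 96 + 212 + 204 + 307 + 253 = 1,230.
Raw shares: Unit 5A 2,581.95; Unit 1B 1,568.78; Unit PH1 3,464.39; Unit 4A 3,333.66; Unit G2 5,016.83; Unit G1 4,134.39.
Rounded to nearest $50: Unit 5A $2,600; Unit 1B $1,550; Unit PH1 $3,450; Unit 4A $3,350; Unit G2 $5,000; Unit G1 $4,150. Sum = $20,100.
Sum already equals the total — no adjustment.

Unit 5A: $2,600 · Unit 1B: $1,550 · Unit PH1: $3,450 · Unit 4A: $3,350 · Unit G2: $5,000 · Unit G1: $4,150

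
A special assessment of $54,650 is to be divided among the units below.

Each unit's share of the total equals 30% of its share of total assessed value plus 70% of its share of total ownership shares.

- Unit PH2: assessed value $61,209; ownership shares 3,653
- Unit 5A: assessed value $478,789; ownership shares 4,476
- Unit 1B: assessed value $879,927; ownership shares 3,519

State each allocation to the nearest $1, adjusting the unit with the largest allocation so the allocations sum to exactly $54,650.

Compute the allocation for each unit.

Unit PH2: $12,704 · Unit 5A: $20,229 · Unit 1B: $21,717

Assessed value total 1,419,925; ownership shares total 11,648.
Combined weights (30% assessed value + 70% ownership shares): Unit PH2 0.2325; Unit 5A 0.3701; Unit 1B 0.3974.
Raw shares: Unit PH2 12,704.13; Unit 5A 20,228.61; Unit 1B 21,717.27.
After rounding ($1): Unit PH2 $12,704; Unit 5A $20,229; Unit 1B $21,717. Sum = $54,650.
Sum already equals the total — no adjustment.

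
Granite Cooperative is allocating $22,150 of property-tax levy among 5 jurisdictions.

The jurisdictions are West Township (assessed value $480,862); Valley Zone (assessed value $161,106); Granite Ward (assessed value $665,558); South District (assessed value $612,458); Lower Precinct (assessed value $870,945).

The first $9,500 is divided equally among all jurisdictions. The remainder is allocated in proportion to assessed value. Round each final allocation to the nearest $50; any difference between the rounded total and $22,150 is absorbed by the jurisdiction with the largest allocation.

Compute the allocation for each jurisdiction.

West Township: $4,100; Valley Zone: $2,650; Granite Ward: $4,900; South District: $4,700; Lower Precinct: $5,800

First tranche $9,500 split equally: $1,900 each.
Remainder $12,650 by assessed value (total 2,790,929): West Township 2,179.53 → $2,200; Valley Zone 730.22 → $750; Granite Ward 3,016.67 → $3,000; South District 2,775.99 → $2,800; Lower Precinct 3,947.59 → $3,950.
Rounding difference −$50 on remainder applied to Lower Precinct.
Totals: West Township $1,900 + $2,200 = $4,100; Valley Zone $1,900 + $750 = $2,650; Granite Ward $1,900 + $3,000 = $4,900; South District $1,900 + $2,800 = $4,700; Lower Precinct $1,900 + $3,900 = $5,800.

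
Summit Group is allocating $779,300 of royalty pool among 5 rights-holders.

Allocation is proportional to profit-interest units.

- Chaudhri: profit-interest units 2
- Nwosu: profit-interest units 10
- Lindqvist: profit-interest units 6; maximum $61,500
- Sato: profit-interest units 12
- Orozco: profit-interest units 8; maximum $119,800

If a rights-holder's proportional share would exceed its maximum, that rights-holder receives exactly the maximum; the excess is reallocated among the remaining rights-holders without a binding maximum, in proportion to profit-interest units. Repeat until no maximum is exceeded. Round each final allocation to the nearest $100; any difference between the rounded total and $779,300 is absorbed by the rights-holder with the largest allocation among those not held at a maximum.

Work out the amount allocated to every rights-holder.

Total profit-interest units = 38.
Pro-rata shares before constraints: Chaudhri 41,015.79; Nwosu 205,078.95; Lindqvist 123,047.37; Sato 246,094.74; Orozco 164,063.16.
Held at cap: Lindqvist ($61,500), Orozco ($119,800); remaining pool $598,000 reallocated over remaining profit-interest units 24.
Remaining shares: Chaudhri 49,833.33 → $49,800; Nwosu 249,166.67 → $249,200; Sato 299,000.00 → $299,000.

Chaudhri: $49,800 | Nwosu: $249,200 | Lindqvist: $61,500 | Sato: $299,000 | Orozco: $119,800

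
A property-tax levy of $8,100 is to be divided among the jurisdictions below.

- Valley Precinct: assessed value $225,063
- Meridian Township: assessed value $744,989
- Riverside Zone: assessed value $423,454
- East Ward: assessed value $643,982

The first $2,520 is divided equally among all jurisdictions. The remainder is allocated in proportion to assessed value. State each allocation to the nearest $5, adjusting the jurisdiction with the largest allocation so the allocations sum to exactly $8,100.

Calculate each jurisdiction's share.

First tranche $2,520 split equally: $630 each.
Remainder $5,580 by assessed value (total 2,037,488): Valley Precinct 616.37 → $615; Meridian Township 2,040.28 → $2,040; Riverside Zone 1,159.70 → $1,160; East Ward 1,763.65 → $1,765.
Totals: Valley Precinct $630 + $615 = $1,245; Meridian Township $630 + $2,040 = $2,670; Riverside Zone $630 + $1,160 = $1,790; East Ward $630 + $1,765 = $2,395.

Valley Precinct: $1,245 | Meridian Township: $2,670 | Riverside Zone: $1,790 | East Ward: $2,395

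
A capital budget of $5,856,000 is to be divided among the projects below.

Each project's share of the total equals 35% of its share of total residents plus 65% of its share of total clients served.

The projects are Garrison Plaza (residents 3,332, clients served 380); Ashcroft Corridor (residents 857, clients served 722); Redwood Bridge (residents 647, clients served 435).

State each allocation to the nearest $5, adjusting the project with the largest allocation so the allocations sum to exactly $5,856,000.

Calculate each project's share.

Residents total 4,836; clients served total 1,537.
Blended shares (35% residents + 65% clients served): Garrison Plaza 0.4019; Ashcroft Corridor 0.3674; Redwood Bridge 0.2308.
Pro-rata amounts: Garrison Plaza 2,353,247.53; Ashcroft Corridor 2,151,257.05; Redwood Bridge 1,351,495.43.
At nearest $5: Garrison Plaza $2,353,250; Ashcroft Corridor $2,151,255; Redwood Bridge $1,351,495. Sum = $5,856,000.
No rounding difference to absorb.

Garrison Plaza: $2,353,250 · Ashcroft Corridor: $2,151,255 · Redwood Bridge: $1,351,495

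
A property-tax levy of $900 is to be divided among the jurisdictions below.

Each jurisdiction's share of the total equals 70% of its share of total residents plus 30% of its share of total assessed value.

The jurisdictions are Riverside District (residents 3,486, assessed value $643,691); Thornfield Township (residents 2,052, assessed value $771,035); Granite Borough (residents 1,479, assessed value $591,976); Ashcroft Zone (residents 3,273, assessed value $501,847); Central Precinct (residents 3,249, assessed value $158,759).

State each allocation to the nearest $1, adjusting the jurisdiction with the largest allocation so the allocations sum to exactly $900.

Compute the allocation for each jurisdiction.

Residents total 13,539; assessed value total 2,667,308.
Combined weights (70% residents + 30% assessed value): Riverside District 0.2526; Thornfield Township 0.1928; Granite Borough 0.1430; Ashcroft Zone 0.2257; Central Precinct 0.1858.
Proportional shares: Riverside District 227.37; Thornfield Township 173.53; Granite Borough 128.74; Ashcroft Zone 203.10; Central Precinct 167.25.
Rounded to nearest $1: Riverside District $227; Thornfield Township $174; Granite Borough $129; Ashcroft Zone $203; Central Precinct $167. Sum = $900.
Rounded total matches; no reconciliation needed.

Riverside District: $227 | Thornfield Township: $174 | Granite Borough: $129 | Ashcroft Zone: $203 | Central Precinct: $167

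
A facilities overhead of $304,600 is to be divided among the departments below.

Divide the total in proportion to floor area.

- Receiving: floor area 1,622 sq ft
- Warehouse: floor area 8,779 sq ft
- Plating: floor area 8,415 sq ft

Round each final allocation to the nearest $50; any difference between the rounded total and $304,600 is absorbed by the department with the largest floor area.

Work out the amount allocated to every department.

Receiving: $26,250 | Warehouse: $142,150 | Plating: $136,200

Floor area total: 18,816.
Pro-rata amounts: Receiving 1,622/18,816 × $304,600 = 26,257.50; Warehouse 8,779/18,816 × $304,600 = 142,117.53; Plating 8,415/18,816 × $304,600 = 136,224.97.
After rounding ($50): Receiving $26,250; Warehouse $142,100; Plating $136,200. Sum = $304,550.
Difference $304,600 − $304,550 = +$50 applied to largest floor area (Warehouse): Warehouse becomes $142,150.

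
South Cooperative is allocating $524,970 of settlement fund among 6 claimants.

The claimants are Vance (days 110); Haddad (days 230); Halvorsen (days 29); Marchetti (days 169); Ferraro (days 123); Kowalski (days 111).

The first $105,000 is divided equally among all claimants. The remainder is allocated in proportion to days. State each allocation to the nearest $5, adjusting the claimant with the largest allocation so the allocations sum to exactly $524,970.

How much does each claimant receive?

Vance: $77,340 | Haddad: $142,625 | Halvorsen: $33,275 | Marchetti: $109,435 | Ferraro: $84,410 | Kowalski: $77,885

First tranche $105,000 split equally: $17,500 each.
Remainder $419,970 by days (total 772): Vance 59,840.28 → $59,840; Haddad 125,120.60 → $125,120; Halvorsen 15,776.08 → $15,775; Marchetti 91,936.44 → $91,935; Ferraro 66,912.32 → $66,910; Kowalski 60,384.29 → $60,385.
Rounding difference +$5 on remainder applied to Haddad.
Totals: Vance $17,500 + $59,840 = $77,340; Haddad $17,500 + $125,125 = $142,625; Halvorsen $17,500 + $15,775 = $33,275; Marchetti $17,500 + $91,935 = $109,435; Ferraro $17,500 + $66,910 = $84,410; Kowalski $17,500 + $60,385 = $77,885.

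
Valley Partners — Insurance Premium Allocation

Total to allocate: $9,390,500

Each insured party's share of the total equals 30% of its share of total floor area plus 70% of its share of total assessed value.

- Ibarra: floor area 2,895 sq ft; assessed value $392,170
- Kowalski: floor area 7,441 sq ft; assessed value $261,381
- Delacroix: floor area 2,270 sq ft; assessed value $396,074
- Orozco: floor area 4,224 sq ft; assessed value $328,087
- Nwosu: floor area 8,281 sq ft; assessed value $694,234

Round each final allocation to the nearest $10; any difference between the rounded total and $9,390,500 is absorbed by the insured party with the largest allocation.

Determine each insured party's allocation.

Floor area total 25,111; assessed value total 2,071,946.
Composite weights (30% floor area + 70% assessed value): Ibarra 0.1671; Kowalski 0.1772; Delacroix 0.1609; Orozco 0.1613; Nwosu 0.3335.
Pro-rata amounts: Ibarra 1,568,962.43; Kowalski 1,664,034.06; Delacroix 1,511,230.63; Orozco 1,514,753.68; Nwosu 3,131,519.19.
At nearest $10: Ibarra $1,568,960; Kowalski $1,664,030; Delacroix $1,511,230; Orozco $1,514,750; Nwosu $3,131,520. Sum = $9,390,490.
Difference $9,390,500 − $9,390,490 = +$10 applied to largest allocation (Nwosu): Nwosu becomes $3,131,530.

Ibarra: $1,568,960; Kowalski: $1,664,030; Delacroix: $1,511,230; Orozco: $1,514,750; Nwosu: $3,131,530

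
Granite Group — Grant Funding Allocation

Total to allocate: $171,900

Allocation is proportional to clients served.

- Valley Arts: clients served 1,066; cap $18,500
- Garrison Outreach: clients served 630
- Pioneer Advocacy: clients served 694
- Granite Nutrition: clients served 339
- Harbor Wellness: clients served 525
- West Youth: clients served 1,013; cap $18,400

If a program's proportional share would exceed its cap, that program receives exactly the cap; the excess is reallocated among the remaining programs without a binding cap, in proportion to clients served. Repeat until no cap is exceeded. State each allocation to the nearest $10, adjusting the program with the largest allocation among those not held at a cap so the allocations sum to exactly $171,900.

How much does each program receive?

Valley Arts: $18,500; Garrison Outreach: $38,870; Pioneer Advocacy: $42,820; Granite Nutrition: $20,920; Harbor Wellness: $32,390; West Youth: $18,400

Total clients served = 4,267.
Unconstrained shares: Valley Arts 42,944.79; Garrison Outreach 25,380.13; Pioneer Advocacy 27,958.43; Granite Nutrition 13,656.93; Harbor Wellness 21,150.11; West Youth 40,809.63.
Held at cap: Valley Arts ($18,500), West Youth ($18,400); balance $135,000 reallocated over remaining clients served 2,188.
Redistributed shares: Garrison Outreach 38,871.12 → $38,870; Pioneer Advocacy 42,819.93 → $42,820; Granite Nutrition 20,916.36 → $20,920; Harbor Wellness 32,392.60 → $32,390.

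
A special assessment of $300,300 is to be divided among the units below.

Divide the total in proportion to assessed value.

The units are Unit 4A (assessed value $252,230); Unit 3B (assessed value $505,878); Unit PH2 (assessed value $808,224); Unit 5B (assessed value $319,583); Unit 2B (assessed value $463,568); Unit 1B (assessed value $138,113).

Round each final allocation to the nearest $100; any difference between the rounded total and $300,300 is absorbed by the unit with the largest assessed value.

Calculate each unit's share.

Sum of assessed value: 2,487,596.
Unrounded shares: Unit 4A 252,230/2,487,596 × $300,300 = 30,448.94; Unit 3B 505,878/2,487,596 × $300,300 = 61,069.07; Unit PH2 808,224/2,487,596 × $300,300 = 97,567.96; Unit 5B 319,583/2,487,596 × $300,300 = 38,579.73; Unit 2B 463,568/2,487,596 × $300,300 = 55,961.45; Unit 1B 138,113/2,487,596 × $300,300 = 16,672.86.
At nearest $100: Unit 4A $30,400; Unit 3B $61,100; Unit PH2 $97,600; Unit 5B $38,600; Unit 2B $56,000; Unit 1B $16,700. Sum = $300,400.
Difference $300,300 − $300,400 = −$100 applied to largest assessed value (Unit PH2): Unit PH2 becomes $97,500.

Unit 4A: $30,400; Unit 3B: $61,100; Unit PH2: $97,500; Unit 5B: $38,600; Unit 2B: $56,000; Unit 1B: $16,700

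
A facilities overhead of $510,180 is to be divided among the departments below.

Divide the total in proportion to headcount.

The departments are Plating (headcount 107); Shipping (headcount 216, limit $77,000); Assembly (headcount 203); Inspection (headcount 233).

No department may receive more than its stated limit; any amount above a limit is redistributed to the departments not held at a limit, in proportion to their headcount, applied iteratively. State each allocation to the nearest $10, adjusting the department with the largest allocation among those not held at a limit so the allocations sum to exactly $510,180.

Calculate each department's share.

Plating: $85,360 · Shipping: $77,000 · Assembly: $161,940 · Inspection: $185,880

Sum of headcount: 759.
Proportional shares (ignoring caps): Plating 71,922.61; Shipping 145,189.57; Assembly 136,451.30; Inspection 156,616.52.
Cap binds for Shipping ($77,000); remaining pool $433,180 reallocated over remaining headcount 543.
Redistributed shares: Plating 85,359.59 → $85,360; Assembly 161,943.90 → $161,940; Inspection 185,876.50 → $185,880.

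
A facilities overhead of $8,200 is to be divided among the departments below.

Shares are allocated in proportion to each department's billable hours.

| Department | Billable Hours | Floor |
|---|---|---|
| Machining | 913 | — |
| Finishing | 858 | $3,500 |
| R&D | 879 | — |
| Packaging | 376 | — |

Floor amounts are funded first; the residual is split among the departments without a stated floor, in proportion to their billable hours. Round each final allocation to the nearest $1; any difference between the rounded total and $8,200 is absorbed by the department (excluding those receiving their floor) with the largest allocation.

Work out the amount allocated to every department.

Fund the minimums — Finishing $3,500. Remaining pool $4,700.
Remaining pool split over remaining billable hours 2,168: Machining 1,979.29 → $1,979; R&D 1,905.58 → $1,906; Packaging 815.13 → $815.

Machining: $1,979; Finishing: $3,500; R&D: $1,906; Packaging: $815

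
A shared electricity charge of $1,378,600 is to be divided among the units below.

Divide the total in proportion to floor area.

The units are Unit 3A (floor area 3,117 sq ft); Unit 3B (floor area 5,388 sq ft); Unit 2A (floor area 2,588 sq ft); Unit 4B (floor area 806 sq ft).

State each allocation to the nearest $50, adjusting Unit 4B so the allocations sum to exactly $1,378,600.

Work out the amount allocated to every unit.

Unit 3A: $361,150 | Unit 3B: $624,250 | Unit 2A: $299,850 | Unit 4B: $93,350

Total floor area = 11,899.
Raw shares: Unit 3A 3,117/11,899 × $1,378,600 = 361,130.87; Unit 3B 5,388/11,899 × $1,378,600 = 624,245.47; Unit 2A 2,588/11,899 × $1,378,600 = 299,841.73; Unit 4B 806/11,899 × $1,378,600 = 93,381.93.
Rounded to nearest $50: Unit 3A $361,150; Unit 3B $624,250; Unit 2A $299,850; Unit 4B $93,400. Sum = $1,378,650.
Difference $1,378,600 − $1,378,650 = −$50 applied to Unit 4B: Unit 4B becomes $93,350.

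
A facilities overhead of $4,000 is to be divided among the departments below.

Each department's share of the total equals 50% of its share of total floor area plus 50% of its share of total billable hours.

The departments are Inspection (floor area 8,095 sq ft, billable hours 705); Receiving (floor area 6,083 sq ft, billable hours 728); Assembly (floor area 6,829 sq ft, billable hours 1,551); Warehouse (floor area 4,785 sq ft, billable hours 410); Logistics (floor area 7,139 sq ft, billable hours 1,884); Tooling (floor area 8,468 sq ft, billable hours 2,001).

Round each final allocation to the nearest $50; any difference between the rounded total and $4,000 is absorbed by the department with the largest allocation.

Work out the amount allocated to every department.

Inspection: $600 · Receiving: $500 · Assembly: $750 · Warehouse: $350 · Logistics: $850 · Tooling: $950

Totals — floor area 41,399, billable hours 7,279.
Combined weights (50% floor area + 50% billable hours): Inspection 0.1462; Receiving 0.1235; Assembly 0.1890; Warehouse 0.0860; Logistics 0.2156; Tooling 0.2397.
Unrounded shares: Inspection 584.78; Receiving 493.90; Assembly 756.07; Warehouse 343.82; Logistics 862.54; Tooling 958.89.
Rounded to nearest $50: Inspection $600; Receiving $500; Assembly $750; Warehouse $350; Logistics $850; Tooling $950. Sum = $4,000.
No rounding difference to absorb.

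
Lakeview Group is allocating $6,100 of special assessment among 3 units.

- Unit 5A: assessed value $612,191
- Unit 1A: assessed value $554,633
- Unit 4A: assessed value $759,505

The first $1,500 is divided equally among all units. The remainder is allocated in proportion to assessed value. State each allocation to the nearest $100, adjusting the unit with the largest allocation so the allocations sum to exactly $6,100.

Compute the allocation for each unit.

Unit 5A: $2,000; Unit 1A: $1,800; Unit 4A: $2,300

Equal tier: $1,500 ÷ 3 = $500 apiece.
Remainder $4,600 by assessed value (total 1,926,329): Unit 5A 1,461.89 → $1,500; Unit 1A 1,324.44 → $1,300; Unit 4A 1,813.67 → $1,800.
Totals: Unit 5A $500 + $1,500 = $2,000; Unit 1A $500 + $1,300 = $1,800; Unit 4A $500 + $1,800 = $2,300.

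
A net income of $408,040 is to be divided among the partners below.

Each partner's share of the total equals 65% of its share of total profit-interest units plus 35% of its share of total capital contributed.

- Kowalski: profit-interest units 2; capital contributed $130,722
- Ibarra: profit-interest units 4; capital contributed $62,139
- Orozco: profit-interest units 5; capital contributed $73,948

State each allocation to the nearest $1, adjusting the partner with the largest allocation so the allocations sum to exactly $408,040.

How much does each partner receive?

Profit-interest units total 11; capital contributed total 266,809.
Composite weights (65% profit-interest units + 35% capital contributed): Kowalski 0.2897; Ibarra 0.3179; Orozco 0.3925.
Proportional shares: Kowalski 118,194.06; Ibarra 129,706.76; Orozco 160,139.18.
Rounded to nearest $1: Kowalski $118,194; Ibarra $129,707; Orozco $160,139. Sum = $408,040.
Rounded total matches; no reconciliation needed.

Kowalski: $118,194 · Ibarra: $129,707 · Orozco: $160,139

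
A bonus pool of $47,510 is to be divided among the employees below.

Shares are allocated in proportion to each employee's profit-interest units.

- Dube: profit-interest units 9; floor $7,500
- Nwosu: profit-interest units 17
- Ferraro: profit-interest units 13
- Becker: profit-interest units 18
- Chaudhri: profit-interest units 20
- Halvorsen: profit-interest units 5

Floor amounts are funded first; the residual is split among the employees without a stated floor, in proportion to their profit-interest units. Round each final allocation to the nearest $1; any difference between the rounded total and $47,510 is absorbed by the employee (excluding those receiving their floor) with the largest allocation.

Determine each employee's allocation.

Fund the minimums — Dube $7,500. Balance $40,010.
Balance split over remaining profit-interest units 73: Nwosu 9,317.40 → $9,317; Ferraro 7,125.07 → $7,125; Becker 9,865.48 → $9,865; Chaudhri 10,961.64 → $10,962; Halvorsen 2,740.41 → $2,740.
Rounding difference +$1 applied to Chaudhri → $10,963.

Dube: $7,500 · Nwosu: $9,317 · Ferraro: $7,125 · Becker: $9,865 · Chaudhri: $10,963 · Halvorsen: $2,740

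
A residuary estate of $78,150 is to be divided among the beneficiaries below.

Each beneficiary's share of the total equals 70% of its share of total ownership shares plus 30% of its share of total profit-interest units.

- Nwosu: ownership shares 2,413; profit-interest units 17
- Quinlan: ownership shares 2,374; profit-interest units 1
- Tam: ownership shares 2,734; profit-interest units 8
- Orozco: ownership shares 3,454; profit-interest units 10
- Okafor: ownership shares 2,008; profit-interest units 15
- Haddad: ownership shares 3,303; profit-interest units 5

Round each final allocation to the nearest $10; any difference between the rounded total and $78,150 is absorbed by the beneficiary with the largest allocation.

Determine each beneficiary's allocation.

Nwosu: $15,220 | Quinlan: $8,390 | Tam: $12,530 | Orozco: $15,800 | Okafor: $13,020 | Haddad: $13,190

Ownership shares total 16,286; profit-interest units total 56.
Combined weights (70% ownership shares + 30% profit-interest units): Nwosu 0.1948; Quinlan 0.1074; Tam 0.1604; Orozco 0.2020; Okafor 0.1667; Haddad 0.1688.
Unrounded shares: Nwosu 15,222.55; Quinlan 8,392.97; Tam 12,532.85; Orozco 15,788.66; Okafor 13,024.82; Haddad 13,188.15.
At nearest $10: Nwosu $15,220; Quinlan $8,390; Tam $12,530; Orozco $15,790; Okafor $13,020; Haddad $13,190. Sum = $78,140.
Difference $78,150 − $78,140 = +$10 applied to largest allocation (Orozco): Orozco becomes $15,800.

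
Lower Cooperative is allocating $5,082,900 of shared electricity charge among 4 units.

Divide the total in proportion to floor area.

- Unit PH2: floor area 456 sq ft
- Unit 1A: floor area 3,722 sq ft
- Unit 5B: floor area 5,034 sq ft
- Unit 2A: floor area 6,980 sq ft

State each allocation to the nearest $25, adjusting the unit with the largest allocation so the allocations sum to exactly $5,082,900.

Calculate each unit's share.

Total floor area = 16,192.
Proportional shares: Unit PH2 456/16,192 × $5,082,900 = 143,144.91; Unit 1A 3,722/16,192 × $5,082,900 = 1,168,388.95; Unit 5B 5,034/16,192 × $5,082,900 = 1,580,244.48; Unit 2A 6,980/16,192 × $5,082,900 = 2,191,121.67.
At nearest $25: Unit PH2 $143,150; Unit 1A $1,168,400; Unit 5B $1,580,250; Unit 2A $2,191,125. Sum = $5,082,925.
Difference $5,082,900 − $5,082,925 = −$25 applied to largest allocation (Unit 2A): Unit 2A becomes $2,191,100.

Unit PH2: $143,150 | Unit 1A: $1,168,400 | Unit 5B: $1,580,250 | Unit 2A: $2,191,100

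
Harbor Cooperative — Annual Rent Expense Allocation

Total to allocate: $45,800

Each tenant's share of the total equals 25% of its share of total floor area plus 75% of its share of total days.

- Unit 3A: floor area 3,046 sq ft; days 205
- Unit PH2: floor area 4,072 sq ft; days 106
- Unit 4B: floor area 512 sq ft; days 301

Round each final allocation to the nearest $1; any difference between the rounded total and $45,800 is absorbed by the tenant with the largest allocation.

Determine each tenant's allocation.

Unit 3A: $16,077; Unit PH2: $12,060; Unit 4B: $17,663

Floor area total 7,630; days total 612.
Combined weights (25% floor area + 75% days): Unit 3A 0.3510; Unit PH2 0.2633; Unit 4B 0.3856.
Raw shares: Unit 3A 16,077.12; Unit PH2 12,060.18; Unit 4B 17,662.70.
After rounding ($1): Unit 3A $16,077; Unit PH2 $12,060; Unit 4B $17,663. Sum = $45,800.
Sum already equals the total — no adjustment.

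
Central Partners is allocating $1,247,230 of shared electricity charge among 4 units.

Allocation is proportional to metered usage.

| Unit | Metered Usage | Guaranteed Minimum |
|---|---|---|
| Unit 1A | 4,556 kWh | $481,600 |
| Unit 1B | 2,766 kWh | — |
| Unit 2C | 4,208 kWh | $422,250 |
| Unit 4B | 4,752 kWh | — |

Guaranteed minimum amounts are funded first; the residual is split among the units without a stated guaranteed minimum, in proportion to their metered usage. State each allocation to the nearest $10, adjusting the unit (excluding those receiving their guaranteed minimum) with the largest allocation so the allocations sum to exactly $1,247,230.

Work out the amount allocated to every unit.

Guaranteed amounts: Unit 1A $481,600; Unit 2C $422,250. Balance $343,380.
Balance split over remaining metered usage 7,518: Unit 1B 126,335.34 → $126,340; Unit 4B 217,044.66 → $217,040.

Unit 1A: $481,600; Unit 1B: $126,340; Unit 2C: $422,250; Unit 4B: $217,040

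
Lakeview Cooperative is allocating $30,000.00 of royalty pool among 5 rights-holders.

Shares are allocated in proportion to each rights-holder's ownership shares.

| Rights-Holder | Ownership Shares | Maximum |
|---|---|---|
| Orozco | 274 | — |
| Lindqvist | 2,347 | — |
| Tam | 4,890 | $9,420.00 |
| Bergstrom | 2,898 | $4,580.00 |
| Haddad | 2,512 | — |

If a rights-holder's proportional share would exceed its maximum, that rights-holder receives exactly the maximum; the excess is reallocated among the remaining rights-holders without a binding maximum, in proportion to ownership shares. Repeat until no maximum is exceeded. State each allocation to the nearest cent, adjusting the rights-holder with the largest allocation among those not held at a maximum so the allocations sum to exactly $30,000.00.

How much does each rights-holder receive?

Orozco: $854.08 · Lindqvist: $7,315.80 · Tam: $9,420.00 · Bergstrom: $4,580.00 · Haddad: $7,830.12

Total ownership shares = 12,921.
Pro-rata shares before constraints: Orozco 636.1737; Lindqvist 5,449.2686; Tam 11,353.6104; Bergstrom 6,728.5814; Haddad 5,832.3659.
Capped: Tam ($9,420.00), Bergstrom ($4,580.00); balance $16,000.00 reallocated over remaining ownership shares 5,133.
Remaining shares: Orozco 854.0814 → $854.08; Lindqvist 7,315.7997 → $7,315.80; Haddad 7,830.1188 → $7,830.12.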